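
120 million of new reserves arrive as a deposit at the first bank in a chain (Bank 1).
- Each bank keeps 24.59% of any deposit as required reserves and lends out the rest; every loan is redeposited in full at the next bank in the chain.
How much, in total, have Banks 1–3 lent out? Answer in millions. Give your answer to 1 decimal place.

210.2 million

Bank i lends (1 − rr)^i of the original deposit: Bank 1 lends 120·0.7541 = 90.4920, Bank 2 lends 120·0.7541² ≈ 68.2400, and so on.
Summing a geometric series: total = 120·[0.7541·(1 − 0.7541^3) / (1 − 0.7541)] ≈ 210.1918 million.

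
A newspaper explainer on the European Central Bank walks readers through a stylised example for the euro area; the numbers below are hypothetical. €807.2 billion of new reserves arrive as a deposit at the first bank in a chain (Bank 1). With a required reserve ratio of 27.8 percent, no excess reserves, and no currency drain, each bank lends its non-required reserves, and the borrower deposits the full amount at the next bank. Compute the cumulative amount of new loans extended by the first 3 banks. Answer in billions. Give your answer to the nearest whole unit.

Bank i lends (1 − rr)^i of the original deposit: Bank 1 lends 807.2·0.7220 = 582.7984, Bank 2 lends 807.2·0.7220² ≈ 420.7804, and so on.
Summing a geometric series: total = 807.2·[0.7220·(1 − 0.7220^3) / (1 − 0.7220)] ≈ 1307.3823 billion.

€1307 billion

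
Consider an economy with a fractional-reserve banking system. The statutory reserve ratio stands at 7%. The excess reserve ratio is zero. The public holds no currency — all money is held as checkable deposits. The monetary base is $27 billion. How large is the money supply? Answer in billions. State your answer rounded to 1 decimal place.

With no currency drain or excess reserves, the money multiplier is m = 1/rr = 1/0.07 ≈ 14.2857.
Money supply M = m × MB = 14.2857 × 27 = 385.7139 billion.

$385.7 billion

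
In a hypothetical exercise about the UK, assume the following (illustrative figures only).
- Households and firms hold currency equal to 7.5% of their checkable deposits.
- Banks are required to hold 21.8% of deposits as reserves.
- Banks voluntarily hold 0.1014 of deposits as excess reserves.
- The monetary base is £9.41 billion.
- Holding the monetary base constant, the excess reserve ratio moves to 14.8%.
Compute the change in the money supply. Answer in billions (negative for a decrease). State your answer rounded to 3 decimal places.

Initially m₁ = (1 + 0.075) / (0.218 + 0.1014 + 0.075) ≈ 2.72566, so M₁ = 2.72566 × 9.41 ≈ 25.6485 billion.
After the change m₂ = (1 + 0.075) / (0.218 + 0.148 + 0.075) ≈ 2.43764, so M₂ = 2.43764 × 9.41 ≈ 22.9382 billion.
ΔM = M₂ − M₁ = 22.9382 − 25.6485 = -2.7103 billion.

-2.710 billion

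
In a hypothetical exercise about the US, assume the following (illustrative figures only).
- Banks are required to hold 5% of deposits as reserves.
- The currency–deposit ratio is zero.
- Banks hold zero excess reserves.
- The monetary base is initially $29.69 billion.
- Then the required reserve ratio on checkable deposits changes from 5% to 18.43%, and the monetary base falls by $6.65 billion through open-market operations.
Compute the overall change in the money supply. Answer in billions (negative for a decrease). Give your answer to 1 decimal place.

Before: m₁ = 1 / (0.05) = 20, MB₁ = 29.69, so M₁ = 20 × 29.69 = 593.8 billion.
After: m₂ = 1 / (0.1843) ≈ 5.4259, MB₂ = 29.69 − 6.65 = 23.04, so M₂ = 5.4259 × 23.04 ≈ 125.0127 billion.
ΔM = M₂ − M₁ = 125.0127 − 593.8 = -468.7873 billion.

-468.8 billion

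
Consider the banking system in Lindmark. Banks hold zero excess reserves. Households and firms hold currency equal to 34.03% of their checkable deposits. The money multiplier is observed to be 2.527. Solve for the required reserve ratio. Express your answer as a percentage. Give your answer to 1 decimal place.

19.0%

Using m = 2.527. Since m = (1 + c)/(c + rr + e), the denominator satisfies c + rr + e = (1 + c)/m = (1 + 0.3403) / 2.527 ≈ 0.530392.
With c = 0.3403 and e = 0, the required reserve ratio is 0.530392 − 0.3403 − 0 = 0.190092.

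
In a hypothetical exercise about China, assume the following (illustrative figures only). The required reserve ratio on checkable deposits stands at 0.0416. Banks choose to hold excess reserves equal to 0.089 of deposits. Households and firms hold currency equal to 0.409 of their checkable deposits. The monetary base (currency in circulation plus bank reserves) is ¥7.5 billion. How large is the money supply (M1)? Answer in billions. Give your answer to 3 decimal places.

The money multiplier is m = (1 + c) / (rr + e + c) = (1 + 0.409) / (0.0416 + 0.089 + 0.409) ≈ 2.61119.
So M = m × MB = 2.61119 × 7.5 ≈ 19.5839 billion.

¥19.584 billion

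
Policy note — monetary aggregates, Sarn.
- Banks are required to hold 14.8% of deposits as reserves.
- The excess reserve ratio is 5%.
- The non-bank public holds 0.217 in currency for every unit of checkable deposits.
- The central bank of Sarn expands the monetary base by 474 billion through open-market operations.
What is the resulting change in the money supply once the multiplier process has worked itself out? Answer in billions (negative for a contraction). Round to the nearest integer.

The money multiplier is m = (1 + c) / (rr + e + c) = (1 + 0.217) / (0.148 + 0.05 + 0.217) ≈ 2.9325.
The purchase adds 474 billion of base, so ΔM = m × ΔMB = 2.9325 × (+474) = 1390.005 billion.

1390 billion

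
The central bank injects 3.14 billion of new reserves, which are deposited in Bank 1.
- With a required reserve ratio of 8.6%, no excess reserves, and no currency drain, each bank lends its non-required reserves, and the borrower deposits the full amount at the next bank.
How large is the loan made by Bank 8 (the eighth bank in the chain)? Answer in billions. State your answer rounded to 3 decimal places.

Each bank lends a fraction (1 − rr) = 0.9140 of the deposit it receives, so Bank 8 receives 3.14·0.9140^7 and lends 3.14·0.9140^8 ≈ 1.5293 billion.

1.529 billion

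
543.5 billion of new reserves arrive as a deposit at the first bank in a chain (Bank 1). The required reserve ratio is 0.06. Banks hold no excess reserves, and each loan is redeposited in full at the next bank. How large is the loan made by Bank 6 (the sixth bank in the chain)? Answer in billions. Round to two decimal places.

Each bank lends a fraction (1 − rr) = 0.9400 of the deposit it receives, so Bank 6 receives 543.5·0.9400^5 and lends 543.5·0.9400^6 ≈ 374.9442 billion.

374.94 billion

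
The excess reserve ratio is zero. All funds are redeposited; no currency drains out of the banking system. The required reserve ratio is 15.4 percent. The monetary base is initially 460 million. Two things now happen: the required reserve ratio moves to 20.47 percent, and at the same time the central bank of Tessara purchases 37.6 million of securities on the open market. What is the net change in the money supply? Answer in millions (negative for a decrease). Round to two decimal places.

Before: m₁ = 1 / (0.154) ≈ 6.493506, MB₁ = 460, so M₁ = 6.493506 × 460 ≈ 2987.0128 million.
After: m₂ = 1 / (0.2047) ≈ 4.885198, MB₂ = 460 + 37.6 = 497.6, so M₂ = 4.885198 × 497.6 ≈ 2430.8745 million.
ΔM = M₂ − M₁ = 2430.8745 − 2987.0128 = -556.1383 million.

-556.14 million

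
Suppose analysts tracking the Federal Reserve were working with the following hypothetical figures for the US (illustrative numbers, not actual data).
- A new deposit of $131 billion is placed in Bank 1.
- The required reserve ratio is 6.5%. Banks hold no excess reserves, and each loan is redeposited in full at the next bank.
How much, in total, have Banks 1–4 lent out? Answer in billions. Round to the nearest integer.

$444 billion

Bank i lends (1 − rr)^i of the original deposit: Bank 1 lends 131·0.9350 = 122.4850, Bank 2 lends 131·0.9350² ≈ 114.5235, and so on.
Summing a geometric series: total = 131·[0.9350·(1 − 0.9350^4) / (1 − 0.9350)] ≈ 444.2072 billion.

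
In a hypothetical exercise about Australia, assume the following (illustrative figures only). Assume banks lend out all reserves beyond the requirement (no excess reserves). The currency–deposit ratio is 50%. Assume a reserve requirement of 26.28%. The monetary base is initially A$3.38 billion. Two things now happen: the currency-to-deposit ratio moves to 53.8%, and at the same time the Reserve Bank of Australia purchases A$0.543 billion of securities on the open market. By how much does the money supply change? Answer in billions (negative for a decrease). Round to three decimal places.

A$0.888 billion

Before: m₁ = (1 + 0.5) / (0.2628 + 0.5) ≈ 1.96644, MB₁ = 3.38, so M₁ = 1.96644 × 3.38 ≈ 6.6466 billion.
After: m₂ = (1 + 0.538) / (0.2628 + 0.538) ≈ 1.92058, MB₂ = 3.38 + 0.543 = 3.923, so M₂ = 1.92058 × 3.923 ≈ 7.5344 billion.
ΔM = M₂ − M₁ = 7.5344 − 6.6466 = 0.8878 billion.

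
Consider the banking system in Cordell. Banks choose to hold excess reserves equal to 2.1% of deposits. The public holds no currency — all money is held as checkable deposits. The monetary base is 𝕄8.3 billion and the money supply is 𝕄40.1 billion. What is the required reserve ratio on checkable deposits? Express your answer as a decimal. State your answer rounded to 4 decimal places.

Using m = M/MB = 40.1/8.3 ≈ 4.831325. Since m = (1 + c)/(c + rr + e), the denominator satisfies c + rr + e = (1 + c)/m = (1 + 0) / 4.831325 ≈ 0.206983.
With c = 0 and e = 0.021, the required reserve ratio on checkable deposits is 0.206983 − 0 − 0.021 = 0.185983.

0.1860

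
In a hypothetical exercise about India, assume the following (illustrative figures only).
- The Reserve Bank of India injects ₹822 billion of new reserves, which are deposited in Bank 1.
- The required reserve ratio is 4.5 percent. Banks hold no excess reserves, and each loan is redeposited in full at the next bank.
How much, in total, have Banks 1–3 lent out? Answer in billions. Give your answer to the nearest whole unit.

₹2251 billion

Bank i lends (1 − rr)^i of the original deposit: Bank 1 lends 822·0.9550 = 785.0100, Bank 2 lends 822·0.9550² ≈ 749.6845, and so on.
Summing a geometric series: total = 822·[0.9550·(1 − 0.9550^3) / (1 − 0.9550)] ≈ 2250.6433 billion.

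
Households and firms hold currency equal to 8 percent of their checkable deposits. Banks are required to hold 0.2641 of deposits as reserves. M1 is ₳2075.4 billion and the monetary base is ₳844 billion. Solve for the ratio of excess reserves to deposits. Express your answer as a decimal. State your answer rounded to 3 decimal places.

Using m = M/MB = 2075.4/844 ≈ 2.459005. Since m = (1 + c)/(c + rr + e), the denominator satisfies c + rr + e = (1 + c)/m = (1 + 0.08) / 2.459005 ≈ 0.439202.
With c = 0.08 and rr = 0.2641, the ratio of excess reserves to deposits is 0.439202 − 0.08 − 0.2641 = 0.095102.

0.095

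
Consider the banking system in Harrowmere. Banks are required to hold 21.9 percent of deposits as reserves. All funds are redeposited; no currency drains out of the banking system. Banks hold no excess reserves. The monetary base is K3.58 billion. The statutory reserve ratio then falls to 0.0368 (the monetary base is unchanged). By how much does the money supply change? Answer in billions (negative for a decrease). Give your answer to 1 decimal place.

Initially m₁ = 1 / (0.219) ≈ 4.5662, so M₁ = 4.5662 × 3.58 ≈ 16.347 billion.
After the change m₂ = 1 / (0.0368) ≈ 27.1739, so M₂ = 27.1739 × 3.58 ≈ 97.2826 billion.
ΔM = M₂ − M₁ = 97.2826 − 16.347 = 80.9356 billion.

K80.9 billion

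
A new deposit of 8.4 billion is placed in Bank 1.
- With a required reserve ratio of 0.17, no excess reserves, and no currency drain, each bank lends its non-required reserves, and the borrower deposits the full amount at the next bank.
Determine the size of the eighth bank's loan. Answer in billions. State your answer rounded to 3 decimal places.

1.892 billion

Each bank lends a fraction (1 − rr) = 0.8300 of the deposit it receives, so Bank 8 receives 8.4·0.8300^7 and lends 8.4·0.8300^8 ≈ 1.8919 billion.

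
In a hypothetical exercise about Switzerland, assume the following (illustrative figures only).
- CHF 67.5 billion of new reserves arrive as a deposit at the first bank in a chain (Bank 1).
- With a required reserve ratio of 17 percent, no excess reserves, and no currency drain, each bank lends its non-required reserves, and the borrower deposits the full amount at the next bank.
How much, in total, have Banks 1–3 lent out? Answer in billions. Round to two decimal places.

CHF 141.12 billion

Bank i lends (1 − rr)^i of the original deposit: Bank 1 lends 67.5·0.8300 = 56.0250, Bank 2 lends 67.5·0.8300² ≈ 46.5007, and so on.
Summing a geometric series: total = 67.5·[0.8300·(1 − 0.8300^3) / (1 − 0.8300)] ≈ 141.1214 billion.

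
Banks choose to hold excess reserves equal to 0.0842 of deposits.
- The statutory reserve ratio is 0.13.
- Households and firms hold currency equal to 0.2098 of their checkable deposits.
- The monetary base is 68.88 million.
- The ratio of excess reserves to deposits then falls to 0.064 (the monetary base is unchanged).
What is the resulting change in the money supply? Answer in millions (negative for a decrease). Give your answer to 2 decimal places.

Initially m₁ = (1 + 0.2098) / (0.13 + 0.0842 + 0.2098) ≈ 2.85330, so M₁ = 2.85330 × 68.88 ≈ 196.5353 million.
After the change m₂ = (1 + 0.2098) / (0.13 + 0.064 + 0.2098) ≈ 2.99604, so M₂ = 2.99604 × 68.88 ≈ 206.3672 million.
ΔM = M₂ − M₁ = 206.3672 − 196.5353 = 9.8319 million.

9.83 million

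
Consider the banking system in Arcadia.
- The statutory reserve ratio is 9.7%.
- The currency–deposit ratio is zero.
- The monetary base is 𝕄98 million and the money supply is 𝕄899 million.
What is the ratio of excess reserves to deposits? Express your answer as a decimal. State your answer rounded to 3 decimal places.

Using m = M/MB = 899/98 ≈ 9.173469. Since m = (1 + c)/(c + rr + e), the denominator satisfies c + rr + e = (1 + c)/m = (1 + 0) / 9.173469 ≈ 0.109010.
With c = 0 and rr = 0.097, the ratio of excess reserves to deposits is 0.109010 − 0 − 0.097 = 0.01201.

0.012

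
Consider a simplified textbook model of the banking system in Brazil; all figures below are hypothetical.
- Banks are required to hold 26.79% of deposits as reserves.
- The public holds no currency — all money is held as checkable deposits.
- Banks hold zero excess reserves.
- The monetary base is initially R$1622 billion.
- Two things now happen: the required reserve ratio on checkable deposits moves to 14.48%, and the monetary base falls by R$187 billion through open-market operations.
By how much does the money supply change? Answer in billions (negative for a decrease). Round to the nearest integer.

R$3856 billion

Before: m₁ = 1 / (0.2679) ≈ 3.73274, MB₁ = 1622, so M₁ = 3.73274 × 1622 ≈ 6054.5043 billion.
After: m₂ = 1 / (0.1448) ≈ 6.90608, MB₂ = 1622 − 187 = 1435, so M₂ = 6.90608 × 1435 = 9910.2248 billion.
ΔM = M₂ − M₁ = 9910.2248 − 6054.5043 = 3855.7205 billion.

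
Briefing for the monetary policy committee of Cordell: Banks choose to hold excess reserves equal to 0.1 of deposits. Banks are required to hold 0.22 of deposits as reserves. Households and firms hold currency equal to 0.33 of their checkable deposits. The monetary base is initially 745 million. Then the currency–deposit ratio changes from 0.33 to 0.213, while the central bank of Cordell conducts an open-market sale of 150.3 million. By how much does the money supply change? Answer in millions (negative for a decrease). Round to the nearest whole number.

-171 million

Before: m₁ = (1 + 0.33) / (0.22 + 0.1 + 0.33) ≈ 2.0462, MB₁ = 745, so M₁ = 2.0462 × 745 = 1524.419 million.
After: m₂ = (1 + 0.213) / (0.22 + 0.1 + 0.213) ≈ 2.2758, MB₂ = 745 − 150.3 = 594.7, so M₂ = 2.2758 × 594.7 ≈ 1353.4183 million.
ΔM = M₂ − M₁ = 1353.4183 − 1524.419 = -171.0007 million.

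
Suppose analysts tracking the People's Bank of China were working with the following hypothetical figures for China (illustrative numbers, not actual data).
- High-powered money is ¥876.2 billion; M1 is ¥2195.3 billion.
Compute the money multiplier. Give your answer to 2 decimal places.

2.51

The money multiplier is m = M / MB = 2195.3 / 876.2 ≈ 2.50548.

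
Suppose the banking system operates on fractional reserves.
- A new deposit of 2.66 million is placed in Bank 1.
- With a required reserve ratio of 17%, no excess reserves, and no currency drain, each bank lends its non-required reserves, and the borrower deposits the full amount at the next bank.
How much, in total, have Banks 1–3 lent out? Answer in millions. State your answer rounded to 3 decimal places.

5.561 million

Bank i lends (1 − rr)^i of the original deposit: Bank 1 lends 2.66·0.8300 = 2.2078, Bank 2 lends 2.66·0.8300² ≈ 1.8325, and so on.
Summing a geometric series: total = 2.66·[0.8300·(1 − 0.8300^3) / (1 − 0.8300)] ≈ 5.5612 million.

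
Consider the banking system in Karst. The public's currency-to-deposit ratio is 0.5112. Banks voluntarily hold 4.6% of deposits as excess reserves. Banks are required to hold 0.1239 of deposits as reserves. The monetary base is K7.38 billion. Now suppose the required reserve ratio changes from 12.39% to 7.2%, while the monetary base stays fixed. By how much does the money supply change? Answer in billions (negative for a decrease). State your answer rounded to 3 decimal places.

K1.351 billion

Initially m₁ = (1 + 0.5112) / (0.1239 + 0.046 + 0.5112) ≈ 2.21876, so M₁ = 2.21876 × 7.38 ≈ 16.3744 billion.
After the change m₂ = (1 + 0.5112) / (0.072 + 0.046 + 0.5112) ≈ 2.40178, so M₂ = 2.40178 × 7.38 ≈ 17.7251 billion.
ΔM = M₂ − M₁ = 17.7251 − 16.3744 = 1.3507 billion.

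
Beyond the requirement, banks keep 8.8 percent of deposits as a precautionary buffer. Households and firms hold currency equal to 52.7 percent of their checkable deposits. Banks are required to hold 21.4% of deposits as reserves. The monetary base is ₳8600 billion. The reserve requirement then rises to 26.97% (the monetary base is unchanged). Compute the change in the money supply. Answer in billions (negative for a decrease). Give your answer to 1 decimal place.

-997.3 billion

Initially m₁ = (1 + 0.527) / (0.214 + 0.088 + 0.527) ≈ 1.841978, so M₁ = 1.841978 × 8600 = 15841.0108 billion.
After the change m₂ = (1 + 0.527) / (0.2697 + 0.088 + 0.527) ≈ 1.726009, so M₂ = 1.726009 × 8600 = 14843.6774 billion.
ΔM = M₂ − M₁ = 14843.6774 − 15841.0108 = -997.3334 billion.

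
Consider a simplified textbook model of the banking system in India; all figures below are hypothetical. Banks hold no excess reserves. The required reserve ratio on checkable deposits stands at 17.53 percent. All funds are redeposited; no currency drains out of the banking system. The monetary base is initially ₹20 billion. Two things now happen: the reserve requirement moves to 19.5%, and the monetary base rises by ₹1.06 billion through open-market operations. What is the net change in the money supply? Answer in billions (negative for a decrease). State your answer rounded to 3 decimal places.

Before: m₁ = 1 / (0.1753) ≈ 5.704507, MB₁ = 20, so M₁ = 5.704507 × 20 ≈ 114.0901 billion.
After: m₂ = 1 / (0.195) ≈ 5.128205, MB₂ = 20 + 1.06 = 21.06, so M₂ = 5.128205 × 21.06 ≈ 108 billion.
ΔM = M₂ − M₁ = 108 − 114.0901 = -6.0901 billion.

-6.090 billion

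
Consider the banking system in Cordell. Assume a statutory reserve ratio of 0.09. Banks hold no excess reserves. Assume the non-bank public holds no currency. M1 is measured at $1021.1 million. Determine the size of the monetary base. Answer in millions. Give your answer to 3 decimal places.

$91.899 million

With no currency drain and no excess reserves, the money multiplier is m = 1/rr = 1/0.09 ≈ 11.1111111.
The monetary base is MB = M / m = 1021.1 / 11.1111111 ≈ 91.899 million.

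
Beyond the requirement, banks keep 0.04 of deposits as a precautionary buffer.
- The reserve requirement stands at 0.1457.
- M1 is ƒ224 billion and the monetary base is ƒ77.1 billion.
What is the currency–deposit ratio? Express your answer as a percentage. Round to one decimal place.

24.2%

Using m = M/MB = 224/77.1 ≈ 2.905318. From m = (1 + c)/(c + rr + e), rearranging gives 1 + c = m·(c + rr + e), so c·(1 − m) = m·(rr + e) − 1.
Hence c = [m·(rr + e) − 1]/(1 − m) = [2.905318 × (0.1457 + 0.04) − 1] / (1 − 2.905318) ≈ 0.241683.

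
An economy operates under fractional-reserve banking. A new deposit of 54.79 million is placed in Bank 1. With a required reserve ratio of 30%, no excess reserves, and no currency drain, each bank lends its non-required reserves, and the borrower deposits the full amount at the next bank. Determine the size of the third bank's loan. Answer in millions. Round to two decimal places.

Each bank lends a fraction (1 − rr) = 0.7000 of the deposit it receives, so Bank 3 receives 54.79·0.7000^2 and lends 54.79·0.7000^3 ≈ 18.7930 million.

18.79 million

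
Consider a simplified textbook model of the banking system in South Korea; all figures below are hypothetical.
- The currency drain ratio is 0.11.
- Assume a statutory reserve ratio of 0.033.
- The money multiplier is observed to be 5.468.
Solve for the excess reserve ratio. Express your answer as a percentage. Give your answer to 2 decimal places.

Using m = 5.468. Since m = (1 + c)/(c + rr + e), the denominator satisfies c + rr + e = (1 + c)/m = (1 + 0.11) / 5.468 ≈ 0.202999.
With c = 0.11 and rr = 0.033, the excess reserve ratio is 0.202999 − 0.11 − 0.033 = 0.059999.

6.00%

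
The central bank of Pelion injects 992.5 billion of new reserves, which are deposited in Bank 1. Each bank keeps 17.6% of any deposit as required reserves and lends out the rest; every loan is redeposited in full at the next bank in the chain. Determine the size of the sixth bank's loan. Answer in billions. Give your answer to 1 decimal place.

310.7 billion

Each bank lends a fraction (1 − rr) = 0.8240 of the deposit it receives, so Bank 6 receives 992.5·0.8240^5 and lends 992.5·0.8240^6 ≈ 310.6660 billion.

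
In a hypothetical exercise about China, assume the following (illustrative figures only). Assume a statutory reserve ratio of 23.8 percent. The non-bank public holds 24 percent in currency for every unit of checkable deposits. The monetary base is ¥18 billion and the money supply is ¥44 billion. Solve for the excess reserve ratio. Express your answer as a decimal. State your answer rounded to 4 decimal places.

0.0293

Using m = M/MB = 44/18 ≈ 2.444444. Since m = (1 + c)/(c + rr + e), the denominator satisfies c + rr + e = (1 + c)/m = (1 + 0.24) / 2.444444 ≈ 0.507273.
With c = 0.24 and rr = 0.238, the excess reserve ratio is 0.507273 − 0.24 − 0.238 = 0.029273.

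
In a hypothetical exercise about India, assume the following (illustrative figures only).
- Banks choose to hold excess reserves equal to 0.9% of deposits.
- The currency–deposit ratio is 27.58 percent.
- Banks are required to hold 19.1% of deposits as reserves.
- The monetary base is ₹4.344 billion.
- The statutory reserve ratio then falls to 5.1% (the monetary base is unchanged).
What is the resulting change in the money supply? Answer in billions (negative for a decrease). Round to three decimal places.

₹4.856 billion

Initially m₁ = (1 + 0.2758) / (0.191 + 0.009 + 0.2758) ≈ 2.68138, so M₁ = 2.68138 × 4.344 ≈ 11.6479 billion.
After the change m₂ = (1 + 0.2758) / (0.051 + 0.009 + 0.2758) ≈ 3.79929, so M₂ = 3.79929 × 4.344 ≈ 16.5041 billion.
ΔM = M₂ − M₁ = 16.5041 − 11.6479 = 4.8562 billion.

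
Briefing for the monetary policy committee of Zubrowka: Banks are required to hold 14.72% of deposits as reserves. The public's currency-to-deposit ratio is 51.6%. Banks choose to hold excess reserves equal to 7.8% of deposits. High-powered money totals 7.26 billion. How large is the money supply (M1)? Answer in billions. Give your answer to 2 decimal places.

14.85 billion

The money multiplier is m = (1 + c) / (rr + e + c) = (1 + 0.516) / (0.1472 + 0.078 + 0.516) ≈ 2.0453.
So M = m × MB = 2.0453 × 7.26 ≈ 14.8489 billion.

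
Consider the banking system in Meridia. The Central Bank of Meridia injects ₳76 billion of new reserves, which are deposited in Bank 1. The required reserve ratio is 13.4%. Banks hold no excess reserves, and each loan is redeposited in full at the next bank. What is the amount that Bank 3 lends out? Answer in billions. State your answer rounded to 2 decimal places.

₳49.36 billion

Each bank lends a fraction (1 − rr) = 0.8660 of the deposit it receives, so Bank 3 receives 76·0.8660^2 and lends 76·0.8660^3 ≈ 49.3591 billion.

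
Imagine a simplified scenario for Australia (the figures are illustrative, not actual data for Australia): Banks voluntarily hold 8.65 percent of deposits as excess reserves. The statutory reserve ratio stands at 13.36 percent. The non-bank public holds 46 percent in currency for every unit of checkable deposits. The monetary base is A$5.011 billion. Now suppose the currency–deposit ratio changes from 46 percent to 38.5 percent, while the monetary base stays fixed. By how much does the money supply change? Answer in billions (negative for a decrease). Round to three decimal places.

A$0.712 billion

Initially m₁ = (1 + 0.46) / (0.1336 + 0.0865 + 0.46) ≈ 2.14674, so M₁ = 2.14674 × 5.011 ≈ 10.7573 billion.
After the change m₂ = (1 + 0.385) / (0.1336 + 0.0865 + 0.385) ≈ 2.28888, so M₂ = 2.28888 × 5.011 ≈ 11.4696 billion.
ΔM = M₂ − M₁ = 11.4696 − 10.7573 = 0.7123 billion.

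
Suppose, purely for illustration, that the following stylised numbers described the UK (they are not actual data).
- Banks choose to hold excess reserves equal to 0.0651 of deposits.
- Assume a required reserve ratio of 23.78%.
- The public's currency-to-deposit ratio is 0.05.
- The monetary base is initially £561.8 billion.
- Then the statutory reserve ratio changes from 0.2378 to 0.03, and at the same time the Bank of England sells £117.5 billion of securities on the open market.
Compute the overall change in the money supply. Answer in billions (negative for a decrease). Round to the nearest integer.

£1544 billion

Before: m₁ = (1 + 0.05) / (0.2378 + 0.0651 + 0.05) ≈ 2.9753, MB₁ = 561.8, so M₁ = 2.9753 × 561.8 ≈ 1671.5235 billion.
After: m₂ = (1 + 0.05) / (0.03 + 0.0651 + 0.05) ≈ 7.2364, MB₂ = 561.8 − 117.5 = 444.3, so M₂ = 7.2364 × 444.3 ≈ 3215.1325 billion.
ΔM = M₂ − M₁ = 3215.1325 − 1671.5235 = 1543.609 billion.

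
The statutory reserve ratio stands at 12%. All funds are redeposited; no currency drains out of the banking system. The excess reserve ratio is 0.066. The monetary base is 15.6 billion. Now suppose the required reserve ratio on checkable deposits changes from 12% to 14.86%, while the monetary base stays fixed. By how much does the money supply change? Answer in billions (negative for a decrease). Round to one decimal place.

Initially m₁ = 1 / (0.12 + 0.066) ≈ 5.3763, so M₁ = 5.3763 × 15.6 ≈ 83.8703 billion.
After the change m₂ = 1 / (0.1486 + 0.066) ≈ 4.6598, so M₂ = 4.6598 × 15.6 ≈ 72.6929 billion.
ΔM = M₂ − M₁ = 72.6929 − 83.8703 = -11.1774 billion.

-11.2 billion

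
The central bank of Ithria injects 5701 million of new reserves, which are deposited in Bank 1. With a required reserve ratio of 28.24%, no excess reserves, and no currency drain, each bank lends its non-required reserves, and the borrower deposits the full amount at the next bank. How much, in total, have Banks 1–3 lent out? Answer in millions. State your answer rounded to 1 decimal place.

9133.4 million

Bank i lends (1 − rr)^i of the original deposit: Bank 1 lends 5701·0.7176 = 4091.0376, Bank 2 lends 5701·0.7176² ≈ 2935.7286, and so on.
Summing a geometric series: total = 5701·[0.7176·(1 − 0.7176^3) / (1 − 0.7176)] ≈ 9133.4450 million.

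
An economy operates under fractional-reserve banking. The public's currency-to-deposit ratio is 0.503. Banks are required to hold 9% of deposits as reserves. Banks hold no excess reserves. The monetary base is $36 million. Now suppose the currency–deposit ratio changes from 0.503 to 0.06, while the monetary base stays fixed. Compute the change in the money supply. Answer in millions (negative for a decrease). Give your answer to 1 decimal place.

Initially m₁ = (1 + 0.503) / (0.09 + 0.503) ≈ 2.5346, so M₁ = 2.5346 × 36 = 91.2456 million.
After the change m₂ = (1 + 0.06) / (0.09 + 0.06) ≈ 7.0667, so M₂ = 7.0667 × 36 = 254.4012 million.
ΔM = M₂ − M₁ = 254.4012 − 91.2456 = 163.1556 million.

$163.2 million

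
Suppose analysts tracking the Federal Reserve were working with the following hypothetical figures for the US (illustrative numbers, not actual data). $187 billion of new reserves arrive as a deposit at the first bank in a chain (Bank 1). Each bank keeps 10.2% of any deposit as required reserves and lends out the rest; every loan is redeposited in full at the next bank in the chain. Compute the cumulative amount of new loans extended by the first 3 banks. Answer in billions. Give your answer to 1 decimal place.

Bank i lends (1 − rr)^i of the original deposit: Bank 1 lends 187·0.8980 = 167.9260, Bank 2 lends 187·0.8980² ≈ 150.7975, and so on.
Summing a geometric series: total = 187·[0.8980·(1 − 0.8980^3) / (1 − 0.8980)] ≈ 454.1397 billion.

$454.1 billion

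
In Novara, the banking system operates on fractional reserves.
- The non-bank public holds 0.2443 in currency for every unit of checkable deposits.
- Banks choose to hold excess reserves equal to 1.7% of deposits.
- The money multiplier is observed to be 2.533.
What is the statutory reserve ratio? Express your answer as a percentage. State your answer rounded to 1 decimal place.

23.0%

Using m = 2.533. Since m = (1 + c)/(c + rr + e), the denominator satisfies c + rr + e = (1 + c)/m = (1 + 0.2443) / 2.533 ≈ 0.491236.
With c = 0.2443 and e = 0.017, the statutory reserve ratio is 0.491236 − 0.2443 − 0.017 = 0.229936.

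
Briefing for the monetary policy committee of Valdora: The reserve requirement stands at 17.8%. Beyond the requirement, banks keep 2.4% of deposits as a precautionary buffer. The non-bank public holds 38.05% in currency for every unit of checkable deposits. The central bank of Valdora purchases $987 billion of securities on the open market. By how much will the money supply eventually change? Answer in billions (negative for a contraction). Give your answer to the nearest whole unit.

The money multiplier is m = (1 + c) / (rr + e + c) = (1 + 0.3805) / (0.178 + 0.024 + 0.3805) ≈ 2.37.
The purchase adds 987 billion of base, so ΔM = m × ΔMB = 2.37 × (+987) = 2339.19 billion.

$2339 billion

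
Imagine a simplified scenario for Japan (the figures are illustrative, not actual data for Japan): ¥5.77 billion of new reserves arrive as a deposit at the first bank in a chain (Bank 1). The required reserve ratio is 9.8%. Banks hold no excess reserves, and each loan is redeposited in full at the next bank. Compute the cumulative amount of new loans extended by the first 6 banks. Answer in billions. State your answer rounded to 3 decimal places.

Bank i lends (1 − rr)^i of the original deposit: Bank 1 lends 5.77·0.9020 ≈ 5.2045, Bank 2 lends 5.77·0.9020² ≈ 4.6945, and so on.
Summing a geometric series: total = 5.77·[0.9020·(1 − 0.9020^6) / (1 − 0.9020)] ≈ 24.5056 billion.

¥24.506 billion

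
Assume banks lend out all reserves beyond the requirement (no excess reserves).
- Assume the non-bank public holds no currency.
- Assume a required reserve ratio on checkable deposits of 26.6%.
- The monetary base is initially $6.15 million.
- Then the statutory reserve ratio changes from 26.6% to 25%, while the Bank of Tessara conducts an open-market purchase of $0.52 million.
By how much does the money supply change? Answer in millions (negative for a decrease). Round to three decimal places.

$3.560 million

Before: m₁ = 1 / (0.266) ≈ 3.75940, MB₁ = 6.15, so M₁ = 3.75940 × 6.15 ≈ 23.1203 million.
After: m₂ = 1 / (0.25) = 4, MB₂ = 6.15 + 0.52 = 6.67, so M₂ = 4 × 6.67 = 26.68 million.
ΔM = M₂ − M₁ = 26.68 − 23.1203 = 3.5597 million.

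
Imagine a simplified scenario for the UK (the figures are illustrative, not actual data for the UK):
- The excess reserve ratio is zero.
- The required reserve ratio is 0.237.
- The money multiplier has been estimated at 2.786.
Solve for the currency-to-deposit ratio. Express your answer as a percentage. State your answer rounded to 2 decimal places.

Using m = 2.786. From m = (1 + c)/(c + rr + e), rearranging gives 1 + c = m·(c + rr + e), so c·(1 − m) = m·(rr + e) − 1.
Hence c = [m·(rr + e) − 1]/(1 − m) = [2.786 × (0.237 + 0) − 1] / (1 − 2.786) ≈ 0.190212.

19.02%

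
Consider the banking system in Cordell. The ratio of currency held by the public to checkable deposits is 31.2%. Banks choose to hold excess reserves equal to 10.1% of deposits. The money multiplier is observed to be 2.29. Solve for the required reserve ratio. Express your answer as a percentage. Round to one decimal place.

Using m = 2.29. Since m = (1 + c)/(c + rr + e), the denominator satisfies c + rr + e = (1 + c)/m = (1 + 0.312) / 2.29 ≈ 0.572926.
With c = 0.312 and e = 0.101, the required reserve ratio is 0.572926 − 0.312 − 0.101 = 0.159926.

16.0%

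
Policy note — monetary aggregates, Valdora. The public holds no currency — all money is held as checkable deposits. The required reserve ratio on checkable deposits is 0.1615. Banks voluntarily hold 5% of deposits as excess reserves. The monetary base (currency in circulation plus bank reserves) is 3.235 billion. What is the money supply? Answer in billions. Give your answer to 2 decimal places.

15.30 billion

The money multiplier is m = 1 / (rr + e) = 1 / (0.1615 + 0.05) ≈ 4.7281.
So M = m × MB = 4.7281 × 3.235 ≈ 15.2954 billion.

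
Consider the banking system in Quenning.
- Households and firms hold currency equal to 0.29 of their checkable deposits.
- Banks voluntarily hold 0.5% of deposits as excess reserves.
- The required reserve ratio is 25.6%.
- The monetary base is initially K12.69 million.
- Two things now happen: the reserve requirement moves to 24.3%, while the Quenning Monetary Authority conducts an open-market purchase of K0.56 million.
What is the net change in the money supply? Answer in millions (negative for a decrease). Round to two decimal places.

K2.06 million

Before: m₁ = (1 + 0.29) / (0.256 + 0.005 + 0.29) ≈ 2.34120, MB₁ = 12.69, so M₁ = 2.34120 × 12.69 ≈ 29.7098 million.
After: m₂ = (1 + 0.29) / (0.243 + 0.005 + 0.29) ≈ 2.39777, MB₂ = 12.69 + 0.56 = 13.25, so M₂ = 2.39777 × 13.25 ≈ 31.7705 million.
ΔM = M₂ − M₁ = 31.7705 − 29.7098 = 2.0607 million.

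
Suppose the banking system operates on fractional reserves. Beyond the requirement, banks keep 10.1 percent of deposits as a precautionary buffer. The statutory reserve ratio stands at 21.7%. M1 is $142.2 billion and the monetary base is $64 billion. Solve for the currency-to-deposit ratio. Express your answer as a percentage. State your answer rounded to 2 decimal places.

Using m = M/MB = 142.2/64 = 2.221875. From m = (1 + c)/(c + rr + e), rearranging gives 1 + c = m·(c + rr + e), so c·(1 − m) = m·(rr + e) − 1.
Hence c = [m·(rr + e) − 1]/(1 − m) = [2.221875 × (0.217 + 0.101) − 1] / (1 − 2.221875) ≈ 0.240159.

24.02%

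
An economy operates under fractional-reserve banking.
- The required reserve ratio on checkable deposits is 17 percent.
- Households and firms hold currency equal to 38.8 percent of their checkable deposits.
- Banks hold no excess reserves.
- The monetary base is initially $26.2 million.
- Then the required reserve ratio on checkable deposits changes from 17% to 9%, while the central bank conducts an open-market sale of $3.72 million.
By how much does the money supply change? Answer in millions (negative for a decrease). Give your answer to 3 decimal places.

$0.105 million

Before: m₁ = (1 + 0.388) / (0.17 + 0.388) ≈ 2.487455, MB₁ = 26.2, so M₁ = 2.487455 × 26.2 ≈ 65.1713 million.
After: m₂ = (1 + 0.388) / (0.09 + 0.388) ≈ 2.903766, MB₂ = 26.2 − 3.72 = 22.48, so M₂ = 2.903766 × 22.48 ≈ 65.2767 million.
ΔM = M₂ − M₁ = 65.2767 − 65.1713 = 0.1054 million.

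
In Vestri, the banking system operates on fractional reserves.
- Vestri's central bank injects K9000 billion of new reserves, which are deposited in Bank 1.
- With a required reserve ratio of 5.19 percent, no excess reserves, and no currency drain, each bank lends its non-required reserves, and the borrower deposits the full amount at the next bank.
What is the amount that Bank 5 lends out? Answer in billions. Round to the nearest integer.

Each bank lends a fraction (1 − rr) = 0.9481 of the deposit it receives, so Bank 5 receives 9000·0.9481^4 and lends 9000·0.9481^5 ≈ 6894.6662 billion.

K6895 billion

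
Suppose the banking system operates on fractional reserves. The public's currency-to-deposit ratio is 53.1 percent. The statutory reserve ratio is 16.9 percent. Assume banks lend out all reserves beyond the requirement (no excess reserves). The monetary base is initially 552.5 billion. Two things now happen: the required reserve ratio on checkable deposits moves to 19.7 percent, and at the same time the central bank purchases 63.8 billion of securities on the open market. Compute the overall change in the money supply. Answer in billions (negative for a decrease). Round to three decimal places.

87.696 billion

Before: m₁ = (1 + 0.531) / (0.169 + 0.531) ≈ 2.1871429, MB₁ = 552.5, so M₁ = 2.1871429 × 552.5 ≈ 1208.3965 billion.
After: m₂ = (1 + 0.531) / (0.197 + 0.531) ≈ 2.1030220, MB₂ = 552.5 + 63.8 = 616.3, so M₂ = 2.1030220 × 616.3 ≈ 1296.0925 billion.
ΔM = M₂ − M₁ = 1296.0925 − 1208.3965 = 87.696 billion.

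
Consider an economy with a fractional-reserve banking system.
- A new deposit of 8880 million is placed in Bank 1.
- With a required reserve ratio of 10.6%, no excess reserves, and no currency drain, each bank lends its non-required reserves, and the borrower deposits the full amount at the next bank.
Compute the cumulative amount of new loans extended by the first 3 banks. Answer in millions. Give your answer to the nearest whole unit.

Bank i lends (1 − rr)^i of the original deposit: Bank 1 lends 8880·0.8940 = 7938.7200, Bank 2 lends 8880·0.8940² ≈ 7097.2157, and so on.
Summing a geometric series: total = 8880·[0.8940·(1 − 0.8940^3) / (1 − 0.8940)] ≈ 21380.8465 million.

21381 million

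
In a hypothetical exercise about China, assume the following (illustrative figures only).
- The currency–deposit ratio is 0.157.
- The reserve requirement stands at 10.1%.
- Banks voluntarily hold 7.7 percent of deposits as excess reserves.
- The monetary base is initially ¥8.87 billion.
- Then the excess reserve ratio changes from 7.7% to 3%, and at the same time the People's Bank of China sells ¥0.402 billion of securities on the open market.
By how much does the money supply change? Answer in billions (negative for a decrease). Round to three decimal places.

Before: m₁ = (1 + 0.157) / (0.101 + 0.077 + 0.157) ≈ 3.45373, MB₁ = 8.87, so M₁ = 3.45373 × 8.87 ≈ 30.6346 billion.
After: m₂ = (1 + 0.157) / (0.101 + 0.03 + 0.157) ≈ 4.01736, MB₂ = 8.87 − 0.402 = 8.468, so M₂ = 4.01736 × 8.468 ≈ 34.019 billion.
ΔM = M₂ − M₁ = 34.019 − 30.6346 = 3.3844 billion.

¥3.384 billion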